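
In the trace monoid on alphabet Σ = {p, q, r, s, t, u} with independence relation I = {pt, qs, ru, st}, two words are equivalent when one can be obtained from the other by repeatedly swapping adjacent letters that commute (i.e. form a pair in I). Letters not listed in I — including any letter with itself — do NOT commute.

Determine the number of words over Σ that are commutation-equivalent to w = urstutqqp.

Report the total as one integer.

drop 0:u onto floor
drop 1:r onto floor
drop 2:s onto {0:u, 1:r}
drop 3:t onto {0:u, 1:r}
drop 4:u onto {2:s, 3:t}
drop 5:t onto {4:u}
drop 6:q onto {5:t}
drop 7:q onto {6:q}
drop 8:p onto {7:q}
ground layer = {0:u, 1:r}
drop-orders for the pieces not yet dropped (sum over which currently-grounded one goes next):
  1 to go: {8} 1
  2 to go: {7,8} 1
  3 to go: {6,7,8} 1
  4 to go: {5,6,7,8} 1
  5 to go: {4,5,6,7,8} 1
  6 to go: {2,4,5,6,7,8} 1  {3,4,5,6,7,8} 1
  7 to go: {2,3,4,5,6,7,8} 2
  if 0:u drops first: 2 orders
  if 1:r drops first: 2 orders
heap linearizations: 4

4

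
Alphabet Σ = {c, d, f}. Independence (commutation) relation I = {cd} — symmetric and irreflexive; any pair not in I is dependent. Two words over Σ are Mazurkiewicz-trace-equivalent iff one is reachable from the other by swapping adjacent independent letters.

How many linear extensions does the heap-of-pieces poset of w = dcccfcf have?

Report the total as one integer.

drop 0:d onto floor
drop 1:c onto floor
drop 2:c onto {1:c}
drop 3:c onto {2:c}
drop 4:f onto {0:d, 3:c}
drop 5:c onto {4:f}
drop 6:f onto {5:c}
ground layer = {0:d, 1:c}
drop-orders for the pieces not yet dropped (sum over which currently-grounded one goes next):
  1 to go: {6} 1
  2 to go: {5,6} 1
  3 to go: {4,5,6} 1
  4 to go: {0,4,5,6} 1  {3,4,5,6} 1
  5 to go: {0,3,4,5,6} 2  {2,3,4,5,6} 1
  if 0:d drops first: 1 orders
  if 1:c drops first: 3 orders
heap linearizations: 4

4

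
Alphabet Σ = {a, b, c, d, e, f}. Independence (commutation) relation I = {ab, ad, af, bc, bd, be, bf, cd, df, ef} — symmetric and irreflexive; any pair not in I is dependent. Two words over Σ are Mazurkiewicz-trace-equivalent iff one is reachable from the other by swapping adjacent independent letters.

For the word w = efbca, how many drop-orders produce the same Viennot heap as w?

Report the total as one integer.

#0=e has no predecessor
#1=f has no predecessor
#2=b has no predecessor
#3=c depends on [0:e, 1:f]
#4=a depends on [3:c]
sources: [0:e, 1:f, 2:b]
N(rest) = Σ N(rest − s) over sources s of rest; N(one piece) = 1:
  size 1 → [2]=1  [4]=1
  size 2 → [2,4]=2  [3,4]=1
  size 3 → [0,3,4]=1  [1,3,4]=1  [2,3,4]=3
  first=0(e) contributes 4
  first=1(f) contributes 4
  first=2(b) contributes 2
|[w]| = 10

10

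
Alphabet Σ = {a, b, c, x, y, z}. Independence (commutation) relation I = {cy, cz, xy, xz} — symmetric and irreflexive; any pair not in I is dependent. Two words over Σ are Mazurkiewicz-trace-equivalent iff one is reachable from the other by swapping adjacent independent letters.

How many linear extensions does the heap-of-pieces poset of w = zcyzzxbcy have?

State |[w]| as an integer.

30

0(z) covers ∅
1(c) covers ∅
2(y) covers 0:z
3(z) covers 2:y
4(z) covers 3:z
5(x) covers 1:c
6(b) covers 4:z, 5:x
7(c) covers 6:b
8(y) covers 6:b
floor of heap: 0:z, 1:c
completions by unplaced set U, small U first (add the entries for U minus each lowest piece of U):
  |U|=1: {7}:1  {8}:1
  |U|=2: {7,8}:2
  |U|=3: {6,7,8}:2
  |U|=4: {4,6,7,8}:2  {5,6,7,8}:2
  |U|=5: {1,5,6,7,8}:2  {3,4,6,7,8}:2  {4,5,6,7,8}:4
  |U|=6: {1,4,5,6,7,8}:6  {2,3,4,6,7,8}:2  {3,4,5,6,7,8}:6
  |U|=7: {0,2,3,4,6,7,8}:2  {1,3,4,5,6,7,8}:12  {2,3,4,5,6,7,8}:8
  start at 0(z): 20
  start at 1(c): 10
sum over floor = 30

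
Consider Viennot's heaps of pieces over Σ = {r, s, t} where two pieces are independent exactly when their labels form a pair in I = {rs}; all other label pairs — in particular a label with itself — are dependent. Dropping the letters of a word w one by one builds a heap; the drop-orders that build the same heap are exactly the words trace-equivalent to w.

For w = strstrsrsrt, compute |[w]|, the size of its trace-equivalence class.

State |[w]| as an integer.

drop 0:s onto floor
drop 1:t onto {0:s}
drop 2:r onto {1:t}
drop 3:s onto {1:t}
drop 4:t onto {2:r, 3:s}
drop 5:r onto {4:t}
drop 6:s onto {4:t}
drop 7:r onto {5:r}
drop 8:s onto {6:s}
drop 9:r onto {7:r}
drop 10:t onto {8:s, 9:r}
ground layer = {0:s}
drop-orders for the pieces not yet dropped (sum over which currently-grounded one goes next):
  1 to go: {10} 1
  2 to go: {8,10} 1  {9,10} 1
  3 to go: {6,8,10} 1  {7,9,10} 1  {8,9,10} 2
  4 to go: {5,7,9,10} 1  {6,8,9,10} 3  {7,8,9,10} 3
  5 to go: {5,7,8,9,10} 4  {6,7,8,9,10} 6
  6 to go: {5,6,7,8,9,10} 10
  7 to go: {4,5,6,7,8,9,10} 10
  8 to go: {2,4,5,6,7,8,9,10} 10  {3,4,5,6,7,8,9,10} 10
  9 to go: {2,3,4,5,6,7,8,9,10} 20
  if 0:s drops first: 20 orders

20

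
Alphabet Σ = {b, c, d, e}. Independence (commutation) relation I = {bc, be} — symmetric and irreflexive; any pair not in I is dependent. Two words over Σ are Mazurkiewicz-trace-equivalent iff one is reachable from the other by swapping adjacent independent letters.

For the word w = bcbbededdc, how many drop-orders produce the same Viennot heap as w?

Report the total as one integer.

0(b) covers ∅
1(c) covers ∅
2(b) covers 0:b
3(b) covers 2:b
4(e) covers 1:c
5(d) covers 3:b, 4:e
6(e) covers 5:d
7(d) covers 6:e
8(d) covers 7:d
9(c) covers 8:d
floor of heap: 0:b, 1:c
completions by unplaced set U, small U first (add the entries for U minus each lowest piece of U):
  |U|=1: {9}:1
  |U|=2: {8,9}:1
  |U|=3: {7,8,9}:1
  |U|=4: {6,7,8,9}:1
  |U|=5: {5,6,7,8,9}:1
  |U|=6: {3,5,6,7,8,9}:1  {4,5,6,7,8,9}:1
  |U|=7: {1,4,5,6,7,8,9}:1  {2,3,5,6,7,8,9}:1  {3,4,5,6,7,8,9}:2
  |U|=8: {0,2,3,5,6,7,8,9}:1  {1,3,4,5,6,7,8,9}:3  {2,3,4,5,6,7,8,9}:3
  start at 0(b): 6
  start at 1(c): 4
sum over floor = 10

10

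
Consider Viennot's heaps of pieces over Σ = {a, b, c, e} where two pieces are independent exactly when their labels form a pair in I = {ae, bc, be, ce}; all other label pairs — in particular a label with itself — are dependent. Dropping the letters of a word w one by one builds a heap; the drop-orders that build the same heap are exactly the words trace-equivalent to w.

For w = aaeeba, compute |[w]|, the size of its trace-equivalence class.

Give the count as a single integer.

15

#0=a has no predecessor
#1=a depends on [0:a]
#2=e has no predecessor
#3=e depends on [2:e]
#4=b depends on [1:a]
#5=a depends on [4:b]
sources: [0:a, 2:e]
N(rest) = Σ N(rest − s) over sources s of rest; N(one piece) = 1:
  size 1 → [3]=1  [5]=1
  size 2 → [2,3]=1  [3,5]=2  [4,5]=1
  size 3 → [1,4,5]=1  [2,3,5]=3  [3,4,5]=3
  size 4 → [0,1,4,5]=1  [1,3,4,5]=4  [2,3,4,5]=6
  first=0(a) contributes 10
  first=2(e) contributes 5
|[w]| = 15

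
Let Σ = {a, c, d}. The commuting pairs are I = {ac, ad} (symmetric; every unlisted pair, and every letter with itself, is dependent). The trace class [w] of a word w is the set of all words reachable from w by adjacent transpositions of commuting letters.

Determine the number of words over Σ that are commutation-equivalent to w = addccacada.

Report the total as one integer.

0(a) covers ∅
1(d) covers ∅
2(d) covers 1:d
3(c) covers 2:d
4(c) covers 3:c
5(a) covers 0:a
6(c) covers 4:c
7(a) covers 5:a
8(d) covers 6:c
9(a) covers 7:a
floor of heap: 0:a, 1:d
completions by unplaced set U, small U first (add the entries for U minus each lowest piece of U):
  |U|=1: {8}:1  {9}:1
  |U|=2: {6,8}:1  {7,9}:1  {8,9}:2
  |U|=3: {4,6,8}:1  {5,7,9}:1  {6,8,9}:3  {7,8,9}:3
  |U|=4: {0,5,7,9}:1  {3,4,6,8}:1  {4,6,8,9}:4  {5,7,8,9}:4  {6,7,8,9}:6
  |U|=5: {0,5,7,8,9}:5  {2,3,4,6,8}:1  {3,4,6,8,9}:5  {4,6,7,8,9}:10  {5,6,7,8,9}:10
  |U|=6: {0,5,6,7,8,9}:15  {1,2,3,4,6,8}:1  {2,3,4,6,8,9}:6  {3,4,6,7,8,9}:15  {4,5,6,7,8,9}:20
  |U|=7: {0,4,5,6,7,8,9}:35  {1,2,3,4,6,8,9}:7  {2,3,4,6,7,8,9}:21  {3,4,5,6,7,8,9}:35
  |U|=8: {0,3,4,5,6,7,8,9}:70  {1,2,3,4,6,7,8,9}:28  {2,3,4,5,6,7,8,9}:56
  start at 0(a): 84
  start at 1(d): 126
sum over floor = 210

210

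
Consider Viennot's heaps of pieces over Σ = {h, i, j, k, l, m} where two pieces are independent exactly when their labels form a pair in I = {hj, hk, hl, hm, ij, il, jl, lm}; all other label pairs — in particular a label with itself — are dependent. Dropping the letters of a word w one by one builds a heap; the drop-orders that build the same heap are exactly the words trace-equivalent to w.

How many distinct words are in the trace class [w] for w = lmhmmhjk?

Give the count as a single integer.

140

piece 0:l — minimal
piece 1:m — minimal
piece 2:h — minimal
piece 3:m rests on {1:m}
piece 4:m rests on {3:m}
piece 5:h rests on {2:h}
piece 6:j rests on {4:m}
piece 7:k rests on {0:l, 6:j}
minimal pieces: {0:l, 1:m, 2:h}
ways to finish when only these pieces remain (= sum over removing one remaining piece with nothing left below it):
  1 left: {5}→1  {7}→1
  2 left: {0,7}→1  {2,5}→1  {5,7}→2  {6,7}→1
  3 left: {0,5,7}→3  {0,6,7}→2  {2,5,7}→3  {4,6,7}→1  {5,6,7}→3
  4 left: {0,2,5,7}→6  {0,4,6,7}→3  {0,5,6,7}→8  {2,5,6,7}→6  {3,4,6,7}→1  {4,5,6,7}→4
  5 left: {0,2,5,6,7}→20  {0,3,4,6,7}→4  {0,4,5,6,7}→15  {1,3,4,6,7}→1  {2,4,5,6,7}→10  {3,4,5,6,7}→5
  6 left: {0,1,3,4,6,7}→5  {0,2,4,5,6,7}→45  {0,3,4,5,6,7}→24  {1,3,4,5,6,7}→6  {2,3,4,5,6,7}→15
  placing 0:l first → 21 extensions
  placing 1:m first → 84 extensions
  placing 2:h first → 35 extensions
total linear extensions = 140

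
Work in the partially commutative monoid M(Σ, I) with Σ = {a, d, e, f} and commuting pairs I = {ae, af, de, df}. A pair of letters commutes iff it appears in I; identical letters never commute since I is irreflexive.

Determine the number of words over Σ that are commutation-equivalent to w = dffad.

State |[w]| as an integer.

10

#0=d has no predecessor
#1=f has no predecessor
#2=f depends on [1:f]
#3=a depends on [0:d]
#4=d depends on [3:a]
sources: [0:d, 1:f]
N(rest) = Σ N(rest − s) over sources s of rest; N(one piece) = 1:
  size 1 → [2]=1  [4]=1
  size 2 → [1,2]=1  [2,4]=2  [3,4]=1
  size 3 → [0,3,4]=1  [1,2,4]=3  [2,3,4]=3
  first=0(d) contributes 6
  first=1(f) contributes 4
|[w]| = 10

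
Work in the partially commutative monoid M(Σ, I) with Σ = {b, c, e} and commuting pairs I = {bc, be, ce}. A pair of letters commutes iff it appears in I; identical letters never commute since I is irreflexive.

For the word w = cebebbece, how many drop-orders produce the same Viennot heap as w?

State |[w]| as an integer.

piece 0:c — minimal
piece 1:e — minimal
piece 2:b — minimal
piece 3:e rests on {1:e}
piece 4:b rests on {2:b}
piece 5:b rests on {4:b}
piece 6:e rests on {3:e}
piece 7:c rests on {0:c}
piece 8:e rests on {6:e}
minimal pieces: {0:c, 1:e, 2:b}
ways to finish when only these pieces remain (= sum over removing one remaining piece with nothing left below it):
  1 left: {5}→1  {7}→1  {8}→1
  2 left: {0,7}→1  {4,5}→1  {5,7}→2  {5,8}→2  {6,8}→1  {7,8}→2
  3 left: {0,5,7}→3  {0,7,8}→3  {2,4,5}→1  {3,6,8}→1  {4,5,7}→3  {4,5,8}→3  {5,6,8}→3  {5,7,8}→6  {6,7,8}→3
  4 left: {0,4,5,7}→6  {0,5,7,8}→12  {0,6,7,8}→6  {1,3,6,8}→1  {2,4,5,7}→4  {2,4,5,8}→4  {3,5,6,8}→4  {3,6,7,8}→4  {4,5,6,8}→6  {4,5,7,8}→12  {5,6,7,8}→12
  5 left: {0,2,4,5,7}→10  {0,3,6,7,8}→10  {0,4,5,7,8}→30  {0,5,6,7,8}→30  {1,3,5,6,8}→5  {1,3,6,7,8}→5  {2,4,5,6,8}→10  {2,4,5,7,8}→20  {3,4,5,6,8}→10  {3,5,6,7,8}→20  {4,5,6,7,8}→30
  6 left: {0,1,3,6,7,8}→15  {0,2,4,5,7,8}→60  {0,3,5,6,7,8}→60  {0,4,5,6,7,8}→90  {1,3,4,5,6,8}→15  {1,3,5,6,7,8}→30  {2,3,4,5,6,8}→20  {2,4,5,6,7,8}→60  {3,4,5,6,7,8}→60
  7 left: {0,1,3,5,6,7,8}→105  {0,2,4,5,6,7,8}→210  {0,3,4,5,6,7,8}→210  {1,2,3,4,5,6,8}→35  {1,3,4,5,6,7,8}→105  {2,3,4,5,6,7,8}→140
  placing 0:c first → 280 extensions
  placing 1:e first → 560 extensions
  placing 2:b first → 420 extensions
total linear extensions = 1260

1260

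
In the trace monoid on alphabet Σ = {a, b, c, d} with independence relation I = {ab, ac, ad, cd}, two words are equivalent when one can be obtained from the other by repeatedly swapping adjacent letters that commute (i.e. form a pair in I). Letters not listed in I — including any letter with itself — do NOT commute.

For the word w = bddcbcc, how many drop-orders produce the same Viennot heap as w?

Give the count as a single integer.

0(b) covers ∅
1(d) covers 0:b
2(d) covers 1:d
3(c) covers 0:b
4(b) covers 2:d, 3:c
5(c) covers 4:b
6(c) covers 5:c
floor of heap: 0:b
completions by unplaced set U, small U first (add the entries for U minus each lowest piece of U):
  |U|=1: {6}:1
  |U|=2: {5,6}:1
  |U|=3: {4,5,6}:1
  |U|=4: {2,4,5,6}:1  {3,4,5,6}:1
  |U|=5: {1,2,4,5,6}:1  {2,3,4,5,6}:2
  start at 0(b): 3

3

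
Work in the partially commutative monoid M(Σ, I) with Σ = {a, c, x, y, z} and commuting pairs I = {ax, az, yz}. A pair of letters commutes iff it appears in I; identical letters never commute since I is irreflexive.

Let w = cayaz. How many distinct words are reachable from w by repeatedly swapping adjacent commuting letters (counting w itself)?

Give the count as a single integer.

piece 0:c — minimal
piece 1:a rests on {0:c}
piece 2:y rests on {1:a}
piece 3:a rests on {2:y}
piece 4:z rests on {0:c}
minimal pieces: {0:c}
ways to finish when only these pieces remain (= sum over removing one remaining piece with nothing left below it):
  1 left: {3}→1  {4}→1
  2 left: {2,3}→1  {3,4}→2
  3 left: {1,2,3}→1  {2,3,4}→3
  placing 0:c first → 4 extensions

4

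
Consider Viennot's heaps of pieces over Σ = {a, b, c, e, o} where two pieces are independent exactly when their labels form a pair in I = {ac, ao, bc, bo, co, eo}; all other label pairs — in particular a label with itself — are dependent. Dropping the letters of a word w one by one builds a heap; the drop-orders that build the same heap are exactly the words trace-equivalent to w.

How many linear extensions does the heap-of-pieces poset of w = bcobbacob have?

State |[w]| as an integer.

756

piece 0:b — minimal
piece 1:c — minimal
piece 2:o — minimal
piece 3:b rests on {0:b}
piece 4:b rests on {3:b}
piece 5:a rests on {4:b}
piece 6:c rests on {1:c}
piece 7:o rests on {2:o}
piece 8:b rests on {5:a}
minimal pieces: {0:b, 1:c, 2:o}
ways to finish when only these pieces remain (= sum over removing one remaining piece with nothing left below it):
  1 left: {6}→1  {7}→1  {8}→1
  2 left: {1,6}→1  {2,7}→1  {5,8}→1  {6,7}→2  {6,8}→2  {7,8}→2
  3 left: {1,6,7}→3  {1,6,8}→3  {2,6,7}→3  {2,7,8}→3  {4,5,8}→1  {5,6,8}→3  {5,7,8}→3  {6,7,8}→6
  4 left: {1,2,6,7}→6  {1,5,6,8}→6  {1,6,7,8}→12  {2,5,7,8}→6  {2,6,7,8}→12  {3,4,5,8}→1  {4,5,6,8}→4  {4,5,7,8}→4  {5,6,7,8}→12
  5 left: {0,3,4,5,8}→1  {1,2,6,7,8}→30  {1,4,5,6,8}→10  {1,5,6,7,8}→30  {2,4,5,7,8}→10  {2,5,6,7,8}→30  {3,4,5,6,8}→5  {3,4,5,7,8}→5  {4,5,6,7,8}→20
  6 left: {0,3,4,5,6,8}→6  {0,3,4,5,7,8}→6  {1,2,5,6,7,8}→90  {1,3,4,5,6,8}→15  {1,4,5,6,7,8}→60  {2,3,4,5,7,8}→15  {2,4,5,6,7,8}→60  {3,4,5,6,7,8}→30
  7 left: {0,1,3,4,5,6,8}→21  {0,2,3,4,5,7,8}→21  {0,3,4,5,6,7,8}→42  {1,2,4,5,6,7,8}→210  {1,3,4,5,6,7,8}→105  {2,3,4,5,6,7,8}→105
  placing 0:b first → 420 extensions
  placing 1:c first → 168 extensions
  placing 2:o first → 168 extensions
total linear extensions = 756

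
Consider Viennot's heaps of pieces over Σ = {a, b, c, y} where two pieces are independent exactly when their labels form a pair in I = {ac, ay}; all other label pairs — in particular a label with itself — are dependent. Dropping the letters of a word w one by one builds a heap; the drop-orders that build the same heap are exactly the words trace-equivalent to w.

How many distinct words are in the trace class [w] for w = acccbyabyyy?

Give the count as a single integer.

#0=a has no predecessor
#1=c has no predecessor
#2=c depends on [1:c]
#3=c depends on [2:c]
#4=b depends on [0:a, 3:c]
#5=y depends on [4:b]
#6=a depends on [4:b]
#7=b depends on [5:y, 6:a]
#8=y depends on [7:b]
#9=y depends on [8:y]
#10=y depends on [9:y]
sources: [0:a, 1:c]
N(rest) = Σ N(rest − s) over sources s of rest; N(one piece) = 1:
  size 1 → [10]=1
  size 2 → [9,10]=1
  size 3 → [8,9,10]=1
  size 4 → [7,8,9,10]=1
  size 5 → [5,7,8,9,10]=1  [6,7,8,9,10]=1
  size 6 → [5,6,7,8,9,10]=2
  size 7 → [4,5,6,7,8,9,10]=2
  size 8 → [0,4,5,6,7,8,9,10]=2  [3,4,5,6,7,8,9,10]=2
  size 9 → [0,3,4,5,6,7,8,9,10]=4  [2,3,4,5,6,7,8,9,10]=2
  first=0(a) contributes 2
  first=1(c) contributes 6
|[w]| = 8

8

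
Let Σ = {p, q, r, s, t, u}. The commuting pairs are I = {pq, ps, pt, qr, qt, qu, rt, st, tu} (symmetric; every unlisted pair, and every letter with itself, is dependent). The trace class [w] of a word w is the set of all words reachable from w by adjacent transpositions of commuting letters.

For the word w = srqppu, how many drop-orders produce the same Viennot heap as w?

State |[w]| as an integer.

5

piece 0:s — minimal
piece 1:r rests on {0:s}
piece 2:q rests on {0:s}
piece 3:p rests on {1:r}
piece 4:p rests on {3:p}
piece 5:u rests on {4:p}
minimal pieces: {0:s}
ways to finish when only these pieces remain (= sum over removing one remaining piece with nothing left below it):
  1 left: {2}→1  {5}→1
  2 left: {2,5}→2  {4,5}→1
  3 left: {2,4,5}→3  {3,4,5}→1
  4 left: {1,3,4,5}→1  {2,3,4,5}→4
  placing 0:s first → 5 extensions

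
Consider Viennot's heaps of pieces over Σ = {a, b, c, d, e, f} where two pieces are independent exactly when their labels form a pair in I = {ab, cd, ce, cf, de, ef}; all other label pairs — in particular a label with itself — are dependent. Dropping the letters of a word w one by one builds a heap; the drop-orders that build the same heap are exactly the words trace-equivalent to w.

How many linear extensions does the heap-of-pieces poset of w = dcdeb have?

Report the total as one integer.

piece 0:d — minimal
piece 1:c — minimal
piece 2:d rests on {0:d}
piece 3:e — minimal
piece 4:b rests on {1:c, 2:d, 3:e}
minimal pieces: {0:d, 1:c, 3:e}
ways to finish when only these pieces remain (= sum over removing one remaining piece with nothing left below it):
  1 left: {4}→1
  2 left: {1,4}→1  {2,4}→1  {3,4}→1
  3 left: {0,2,4}→1  {1,2,4}→2  {1,3,4}→2  {2,3,4}→2
  placing 0:d first → 6 extensions
  placing 1:c first → 3 extensions
  placing 3:e first → 3 extensions
total linear extensions = 12

12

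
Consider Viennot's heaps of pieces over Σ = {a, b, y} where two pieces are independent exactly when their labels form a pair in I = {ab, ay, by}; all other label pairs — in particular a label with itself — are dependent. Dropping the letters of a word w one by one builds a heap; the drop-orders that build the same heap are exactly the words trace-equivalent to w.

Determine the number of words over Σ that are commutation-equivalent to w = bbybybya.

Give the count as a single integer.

#0=b has no predecessor
#1=b depends on [0:b]
#2=y has no predecessor
#3=b depends on [1:b]
#4=y depends on [2:y]
#5=b depends on [3:b]
#6=y depends on [4:y]
#7=a has no predecessor
sources: [0:b, 2:y, 7:a]
N(rest) = Σ N(rest − s) over sources s of rest; N(one piece) = 1:
  size 1 → [5]=1  [6]=1  [7]=1
  size 2 → [3,5]=1  [4,6]=1  [5,6]=2  [5,7]=2  [6,7]=2
  size 3 → [1,3,5]=1  [2,4,6]=1  [3,5,6]=3  [3,5,7]=3  [4,5,6]=3  [4,6,7]=3  [5,6,7]=6
  size 4 → [0,1,3,5]=1  [1,3,5,6]=4  [1,3,5,7]=4  [2,4,5,6]=4  [2,4,6,7]=4  [3,4,5,6]=6  [3,5,6,7]=12  [4,5,6,7]=12
  size 5 → [0,1,3,5,6]=5  [0,1,3,5,7]=5  [1,3,4,5,6]=10  [1,3,5,6,7]=20  [2,3,4,5,6]=10  [2,4,5,6,7]=20  [3,4,5,6,7]=30
  size 6 → [0,1,3,4,5,6]=15  [0,1,3,5,6,7]=30  [1,2,3,4,5,6]=20  [1,3,4,5,6,7]=60  [2,3,4,5,6,7]=60
  first=0(b) contributes 140
  first=2(y) contributes 105
  first=7(a) contributes 35
|[w]| = 280

280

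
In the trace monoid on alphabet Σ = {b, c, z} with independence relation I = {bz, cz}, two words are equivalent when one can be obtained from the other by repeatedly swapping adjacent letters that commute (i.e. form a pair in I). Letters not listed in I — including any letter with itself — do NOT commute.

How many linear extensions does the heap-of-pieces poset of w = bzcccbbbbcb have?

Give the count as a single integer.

drop 0:b onto floor
drop 1:z onto floor
drop 2:c onto {0:b}
drop 3:c onto {2:c}
drop 4:c onto {3:c}
drop 5:b onto {4:c}
drop 6:b onto {5:b}
drop 7:b onto {6:b}
drop 8:b onto {7:b}
drop 9:c onto {8:b}
drop 10:b onto {9:c}
ground layer = {0:b, 1:z}
drop-orders for the pieces not yet dropped (sum over which currently-grounded one goes next):
  1 to go: {1} 1  {10} 1
  2 to go: {1,10} 2  {9,10} 1
  3 to go: {1,9,10} 3  {8,9,10} 1
  4 to go: {1,8,9,10} 4  {7,8,9,10} 1
  5 to go: {1,7,8,9,10} 5  {6,7,8,9,10} 1
  6 to go: {1,6,7,8,9,10} 6  {5,6,7,8,9,10} 1
  7 to go: {1,5,6,7,8,9,10} 7  {4,5,6,7,8,9,10} 1
  8 to go: {1,4,5,6,7,8,9,10} 8  {3,4,5,6,7,8,9,10} 1
  9 to go: {1,3,4,5,6,7,8,9,10} 9  {2,3,4,5,6,7,8,9,10} 1
  if 0:b drops first: 10 orders
  if 1:z drops first: 1 orders
heap linearizations: 11

11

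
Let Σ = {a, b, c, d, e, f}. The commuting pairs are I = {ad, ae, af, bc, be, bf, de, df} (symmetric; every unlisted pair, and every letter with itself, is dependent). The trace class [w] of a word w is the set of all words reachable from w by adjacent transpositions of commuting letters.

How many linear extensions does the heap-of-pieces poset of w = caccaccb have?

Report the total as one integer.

3

piece 0:c — minimal
piece 1:a rests on {0:c}
piece 2:c rests on {1:a}
piece 3:c rests on {2:c}
piece 4:a rests on {3:c}
piece 5:c rests on {4:a}
piece 6:c rests on {5:c}
piece 7:b rests on {4:a}
minimal pieces: {0:c}
ways to finish when only these pieces remain (= sum over removing one remaining piece with nothing left below it):
  1 left: {6}→1  {7}→1
  2 left: {5,6}→1  {6,7}→2
  3 left: {5,6,7}→3
  4 left: {4,5,6,7}→3
  5 left: {3,4,5,6,7}→3
  6 left: {2,3,4,5,6,7}→3
  placing 0:c first → 3 extensions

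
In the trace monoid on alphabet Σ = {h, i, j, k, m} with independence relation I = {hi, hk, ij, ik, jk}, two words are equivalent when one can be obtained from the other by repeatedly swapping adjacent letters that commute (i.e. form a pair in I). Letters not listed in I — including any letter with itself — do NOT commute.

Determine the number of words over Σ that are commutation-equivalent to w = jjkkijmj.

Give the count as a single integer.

piece 0:j — minimal
piece 1:j rests on {0:j}
piece 2:k — minimal
piece 3:k rests on {2:k}
piece 4:i — minimal
piece 5:j rests on {1:j}
piece 6:m rests on {3:k, 4:i, 5:j}
piece 7:j rests on {6:m}
minimal pieces: {0:j, 2:k, 4:i}
ways to finish when only these pieces remain (= sum over removing one remaining piece with nothing left below it):
  1 left: {7}→1
  2 left: {6,7}→1
  3 left: {3,6,7}→1  {4,6,7}→1  {5,6,7}→1
  4 left: {1,5,6,7}→1  {2,3,6,7}→1  {3,4,6,7}→2  {3,5,6,7}→2  {4,5,6,7}→2
  5 left: {0,1,5,6,7}→1  {1,3,5,6,7}→3  {1,4,5,6,7}→3  {2,3,4,6,7}→3  {2,3,5,6,7}→3  {3,4,5,6,7}→6
  6 left: {0,1,3,5,6,7}→4  {0,1,4,5,6,7}→4  {1,2,3,5,6,7}→6  {1,3,4,5,6,7}→12  {2,3,4,5,6,7}→12
  placing 0:j first → 30 extensions
  placing 2:k first → 20 extensions
  placing 4:i first → 10 extensions
total linear extensions = 60

60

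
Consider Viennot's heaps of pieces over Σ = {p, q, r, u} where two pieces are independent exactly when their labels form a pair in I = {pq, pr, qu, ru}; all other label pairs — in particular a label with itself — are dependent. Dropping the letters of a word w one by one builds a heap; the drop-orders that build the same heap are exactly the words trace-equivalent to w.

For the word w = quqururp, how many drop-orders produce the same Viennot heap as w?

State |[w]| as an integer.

drop 0:q onto floor
drop 1:u onto floor
drop 2:q onto {0:q}
drop 3:u onto {1:u}
drop 4:r onto {2:q}
drop 5:u onto {3:u}
drop 6:r onto {4:r}
drop 7:p onto {5:u}
ground layer = {0:q, 1:u}
drop-orders for the pieces not yet dropped (sum over which currently-grounded one goes next):
  1 to go: {6} 1  {7} 1
  2 to go: {4,6} 1  {5,7} 1  {6,7} 2
  3 to go: {2,4,6} 1  {3,5,7} 1  {4,6,7} 3  {5,6,7} 3
  4 to go: {0,2,4,6} 1  {1,3,5,7} 1  {2,4,6,7} 4  {3,5,6,7} 4  {4,5,6,7} 6
  5 to go: {0,2,4,6,7} 5  {1,3,5,6,7} 5  {2,4,5,6,7} 10  {3,4,5,6,7} 10
  6 to go: {0,2,4,5,6,7} 15  {1,3,4,5,6,7} 15  {2,3,4,5,6,7} 20
  if 0:q drops first: 35 orders
  if 1:u drops first: 35 orders
heap linearizations: 70

70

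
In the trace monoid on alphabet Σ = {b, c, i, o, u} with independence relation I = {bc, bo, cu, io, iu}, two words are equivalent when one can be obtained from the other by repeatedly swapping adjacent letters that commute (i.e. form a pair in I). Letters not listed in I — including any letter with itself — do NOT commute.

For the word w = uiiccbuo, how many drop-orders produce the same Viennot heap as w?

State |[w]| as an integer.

piece 0:u — minimal
piece 1:i — minimal
piece 2:i rests on {1:i}
piece 3:c rests on {2:i}
piece 4:c rests on {3:c}
piece 5:b rests on {0:u, 2:i}
piece 6:u rests on {5:b}
piece 7:o rests on {4:c, 6:u}
minimal pieces: {0:u, 1:i}
ways to finish when only these pieces remain (= sum over removing one remaining piece with nothing left below it):
  1 left: {7}→1
  2 left: {4,7}→1  {6,7}→1
  3 left: {3,4,7}→1  {4,6,7}→2  {5,6,7}→1
  4 left: {0,5,6,7}→1  {3,4,6,7}→3  {4,5,6,7}→3
  5 left: {0,4,5,6,7}→4  {3,4,5,6,7}→6
  6 left: {0,3,4,5,6,7}→10  {2,3,4,5,6,7}→6
  placing 0:u first → 6 extensions
  placing 1:i first → 16 extensions
total linear extensions = 22

22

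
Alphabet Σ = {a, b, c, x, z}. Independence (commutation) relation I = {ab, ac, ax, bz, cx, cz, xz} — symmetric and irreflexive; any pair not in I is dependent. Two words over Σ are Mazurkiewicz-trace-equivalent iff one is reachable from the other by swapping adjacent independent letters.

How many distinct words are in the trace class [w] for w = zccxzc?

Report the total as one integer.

#0=z has no predecessor
#1=c has no predecessor
#2=c depends on [1:c]
#3=x has no predecessor
#4=z depends on [0:z]
#5=c depends on [2:c]
sources: [0:z, 1:c, 3:x]
N(rest) = Σ N(rest − s) over sources s of rest; N(one piece) = 1:
  size 1 → [3]=1  [4]=1  [5]=1
  size 2 → [0,4]=1  [2,5]=1  [3,4]=2  [3,5]=2  [4,5]=2
  size 3 → [0,3,4]=3  [0,4,5]=3  [1,2,5]=1  [2,3,5]=3  [2,4,5]=3  [3,4,5]=6
  size 4 → [0,2,4,5]=6  [0,3,4,5]=12  [1,2,3,5]=4  [1,2,4,5]=4  [2,3,4,5]=12
  first=0(z) contributes 20
  first=1(c) contributes 30
  first=3(x) contributes 10
|[w]| = 60

60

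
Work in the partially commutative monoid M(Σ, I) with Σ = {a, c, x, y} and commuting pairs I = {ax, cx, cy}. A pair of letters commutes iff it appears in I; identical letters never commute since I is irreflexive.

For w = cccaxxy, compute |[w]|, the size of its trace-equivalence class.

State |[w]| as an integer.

15

piece 0:c — minimal
piece 1:c rests on {0:c}
piece 2:c rests on {1:c}
piece 3:a rests on {2:c}
piece 4:x — minimal
piece 5:x rests on {4:x}
piece 6:y rests on {3:a, 5:x}
minimal pieces: {0:c, 4:x}
ways to finish when only these pieces remain (= sum over removing one remaining piece with nothing left below it):
  1 left: {6}→1
  2 left: {3,6}→1  {5,6}→1
  3 left: {2,3,6}→1  {3,5,6}→2  {4,5,6}→1
  4 left: {1,2,3,6}→1  {2,3,5,6}→3  {3,4,5,6}→3
  5 left: {0,1,2,3,6}→1  {1,2,3,5,6}→4  {2,3,4,5,6}→6
  placing 0:c first → 10 extensions
  placing 4:x first → 5 extensions
total linear extensions = 15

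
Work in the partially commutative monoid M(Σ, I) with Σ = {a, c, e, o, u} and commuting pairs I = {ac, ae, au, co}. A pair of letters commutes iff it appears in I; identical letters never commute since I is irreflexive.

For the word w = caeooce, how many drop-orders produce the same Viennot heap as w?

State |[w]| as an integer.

#0=c has no predecessor
#1=a has no predecessor
#2=e depends on [0:c]
#3=o depends on [1:a, 2:e]
#4=o depends on [3:o]
#5=c depends on [2:e]
#6=e depends on [4:o, 5:c]
sources: [0:c, 1:a]
N(rest) = Σ N(rest − s) over sources s of rest; N(one piece) = 1:
  size 1 → [6]=1
  size 2 → [4,6]=1  [5,6]=1
  size 3 → [3,4,6]=1  [4,5,6]=2
  size 4 → [1,3,4,6]=1  [3,4,5,6]=3
  size 5 → [1,3,4,5,6]=4  [2,3,4,5,6]=3
  first=0(c) contributes 7
  first=1(a) contributes 3
|[w]| = 10

10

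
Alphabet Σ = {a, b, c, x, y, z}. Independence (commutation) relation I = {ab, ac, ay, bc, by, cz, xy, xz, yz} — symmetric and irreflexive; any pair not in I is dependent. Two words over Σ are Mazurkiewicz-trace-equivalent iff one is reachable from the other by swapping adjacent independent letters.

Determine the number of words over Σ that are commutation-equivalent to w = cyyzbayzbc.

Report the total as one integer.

504

#0=c has no predecessor
#1=y depends on [0:c]
#2=y depends on [1:y]
#3=z has no predecessor
#4=b depends on [3:z]
#5=a depends on [3:z]
#6=y depends on [2:y]
#7=z depends on [4:b, 5:a]
#8=b depends on [7:z]
#9=c depends on [6:y]
sources: [0:c, 3:z]
N(rest) = Σ N(rest − s) over sources s of rest; N(one piece) = 1:
  size 1 → [8]=1  [9]=1
  size 2 → [6,9]=1  [7,8]=1  [8,9]=2
  size 3 → [2,6,9]=1  [4,7,8]=1  [5,7,8]=1  [6,8,9]=3  [7,8,9]=3
  size 4 → [1,2,6,9]=1  [2,6,8,9]=4  [4,5,7,8]=2  [4,7,8,9]=4  [5,7,8,9]=4  [6,7,8,9]=6
  size 5 → [0,1,2,6,9]=1  [1,2,6,8,9]=5  [2,6,7,8,9]=10  [3,4,5,7,8]=2  [4,5,7,8,9]=10  [4,6,7,8,9]=10  [5,6,7,8,9]=10
  size 6 → [0,1,2,6,8,9]=6  [1,2,6,7,8,9]=15  [2,4,6,7,8,9]=20  [2,5,6,7,8,9]=20  [3,4,5,7,8,9]=12  [4,5,6,7,8,9]=30
  size 7 → [0,1,2,6,7,8,9]=21  [1,2,4,6,7,8,9]=35  [1,2,5,6,7,8,9]=35  [2,4,5,6,7,8,9]=70  [3,4,5,6,7,8,9]=42
  size 8 → [0,1,2,4,6,7,8,9]=56  [0,1,2,5,6,7,8,9]=56  [1,2,4,5,6,7,8,9]=140  [2,3,4,5,6,7,8,9]=112
  first=0(c) contributes 252
  first=3(z) contributes 252
|[w]| = 504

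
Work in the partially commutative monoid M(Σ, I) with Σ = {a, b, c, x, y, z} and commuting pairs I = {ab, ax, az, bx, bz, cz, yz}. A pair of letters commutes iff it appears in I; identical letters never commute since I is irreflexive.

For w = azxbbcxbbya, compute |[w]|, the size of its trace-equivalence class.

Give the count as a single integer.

90

drop 0:a onto floor
drop 1:z onto floor
drop 2:x onto {1:z}
drop 3:b onto floor
drop 4:b onto {3:b}
drop 5:c onto {0:a, 2:x, 4:b}
drop 6:x onto {5:c}
drop 7:b onto {5:c}
drop 8:b onto {7:b}
drop 9:y onto {6:x, 8:b}
drop 10:a onto {9:y}
ground layer = {0:a, 1:z, 3:b}
drop-orders for the pieces not yet dropped (sum over which currently-grounded one goes next):
  1 to go: {10} 1
  2 to go: {9,10} 1
  3 to go: {6,9,10} 1  {8,9,10} 1
  4 to go: {6,8,9,10} 2  {7,8,9,10} 1
  5 to go: {6,7,8,9,10} 3
  6 to go: {5,6,7,8,9,10} 3
  7 to go: {0,5,6,7,8,9,10} 3  {2,5,6,7,8,9,10} 3  {4,5,6,7,8,9,10} 3
  8 to go: {0,2,5,6,7,8,9,10} 6  {0,4,5,6,7,8,9,10} 6  {1,2,5,6,7,8,9,10} 3  {2,4,5,6,7,8,9,10} 6  {3,4,5,6,7,8,9,10} 3
  9 to go: {0,1,2,5,6,7,8,9,10} 9  {0,2,4,5,6,7,8,9,10} 18  {0,3,4,5,6,7,8,9,10} 9  {1,2,4,5,6,7,8,9,10} 9  {2,3,4,5,6,7,8,9,10} 9
  if 0:a drops first: 18 orders
  if 1:z drops first: 36 orders
  if 3:b drops first: 36 orders
heap linearizations: 90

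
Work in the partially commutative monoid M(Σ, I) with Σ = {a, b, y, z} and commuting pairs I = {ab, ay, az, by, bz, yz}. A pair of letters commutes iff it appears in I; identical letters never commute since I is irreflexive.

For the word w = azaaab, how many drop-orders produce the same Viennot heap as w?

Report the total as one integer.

30

0(a) covers ∅
1(z) covers ∅
2(a) covers 0:a
3(a) covers 2:a
4(a) covers 3:a
5(b) covers ∅
floor of heap: 0:a, 1:z, 5:b
completions by unplaced set U, small U first (add the entries for U minus each lowest piece of U):
  |U|=1: {1}:1  {4}:1  {5}:1
  |U|=2: {1,4}:2  {1,5}:2  {3,4}:1  {4,5}:2
  |U|=3: {1,3,4}:3  {1,4,5}:6  {2,3,4}:1  {3,4,5}:3
  |U|=4: {0,2,3,4}:1  {1,2,3,4}:4  {1,3,4,5}:12  {2,3,4,5}:4
  start at 0(a): 20
  start at 1(z): 5
  start at 5(b): 5
sum over floor = 30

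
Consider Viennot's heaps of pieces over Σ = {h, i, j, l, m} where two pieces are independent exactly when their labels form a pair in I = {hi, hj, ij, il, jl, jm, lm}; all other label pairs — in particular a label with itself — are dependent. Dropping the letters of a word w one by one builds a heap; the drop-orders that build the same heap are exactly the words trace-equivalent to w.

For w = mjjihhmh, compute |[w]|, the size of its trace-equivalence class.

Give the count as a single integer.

84

piece 0:m — minimal
piece 1:j — minimal
piece 2:j rests on {1:j}
piece 3:i rests on {0:m}
piece 4:h rests on {0:m}
piece 5:h rests on {4:h}
piece 6:m rests on {3:i, 5:h}
piece 7:h rests on {6:m}
minimal pieces: {0:m, 1:j}
ways to finish when only these pieces remain (= sum over removing one remaining piece with nothing left below it):
  1 left: {2}→1  {7}→1
  2 left: {1,2}→1  {2,7}→2  {6,7}→1
  3 left: {1,2,7}→3  {2,6,7}→3  {3,6,7}→1  {5,6,7}→1
  4 left: {1,2,6,7}→6  {2,3,6,7}→4  {2,5,6,7}→4  {3,5,6,7}→2  {4,5,6,7}→1
  5 left: {1,2,3,6,7}→10  {1,2,5,6,7}→10  {2,3,5,6,7}→10  {2,4,5,6,7}→5  {3,4,5,6,7}→3
  6 left: {0,3,4,5,6,7}→3  {1,2,3,5,6,7}→30  {1,2,4,5,6,7}→15  {2,3,4,5,6,7}→18
  placing 0:m first → 63 extensions
  placing 1:j first → 21 extensions
total linear extensions = 84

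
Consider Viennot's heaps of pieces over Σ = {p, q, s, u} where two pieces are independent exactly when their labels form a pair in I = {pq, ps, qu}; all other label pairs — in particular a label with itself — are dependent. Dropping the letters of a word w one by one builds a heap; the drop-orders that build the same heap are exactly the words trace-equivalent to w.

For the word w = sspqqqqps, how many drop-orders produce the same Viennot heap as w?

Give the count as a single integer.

36

drop 0:s onto floor
drop 1:s onto {0:s}
drop 2:p onto floor
drop 3:q onto {1:s}
drop 4:q onto {3:q}
drop 5:q onto {4:q}
drop 6:q onto {5:q}
drop 7:p onto {2:p}
drop 8:s onto {6:q}
ground layer = {0:s, 2:p}
drop-orders for the pieces not yet dropped (sum over which currently-grounded one goes next):
  1 to go: {7} 1  {8} 1
  2 to go: {2,7} 1  {6,8} 1  {7,8} 2
  3 to go: {2,7,8} 3  {5,6,8} 1  {6,7,8} 3
  4 to go: {2,6,7,8} 6  {4,5,6,8} 1  {5,6,7,8} 4
  5 to go: {2,5,6,7,8} 10  {3,4,5,6,8} 1  {4,5,6,7,8} 5
  6 to go: {1,3,4,5,6,8} 1  {2,4,5,6,7,8} 15  {3,4,5,6,7,8} 6
  7 to go: {0,1,3,4,5,6,8} 1  {1,3,4,5,6,7,8} 7  {2,3,4,5,6,7,8} 21
  if 0:s drops first: 28 orders
  if 2:p drops first: 8 orders
heap linearizations: 36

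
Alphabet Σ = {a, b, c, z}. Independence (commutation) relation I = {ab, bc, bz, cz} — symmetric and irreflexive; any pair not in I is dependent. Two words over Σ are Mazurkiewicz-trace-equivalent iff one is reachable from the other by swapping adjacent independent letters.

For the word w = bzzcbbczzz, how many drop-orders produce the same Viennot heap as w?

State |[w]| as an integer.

2520

0(b) covers ∅
1(z) covers ∅
2(z) covers 1:z
3(c) covers ∅
4(b) covers 0:b
5(b) covers 4:b
6(c) covers 3:c
7(z) covers 2:z
8(z) covers 7:z
9(z) covers 8:z
floor of heap: 0:b, 1:z, 3:c
completions by unplaced set U, small U first (add the entries for U minus each lowest piece of U):
  |U|=1: {5}:1  {6}:1  {9}:1
  |U|=2: {3,6}:1  {4,5}:1  {5,6}:2  {5,9}:2  {6,9}:2  {8,9}:1
  |U|=3: {0,4,5}:1  {3,5,6}:3  {3,6,9}:3  {4,5,6}:3  {4,5,9}:3  {5,6,9}:6  {5,8,9}:3  {6,8,9}:3  {7,8,9}:1
  |U|=4: {0,4,5,6}:4  {0,4,5,9}:4  {2,7,8,9}:1  {3,4,5,6}:6  {3,5,6,9}:12  {3,6,8,9}:6  {4,5,6,9}:12  {4,5,8,9}:6  {5,6,8,9}:12  {5,7,8,9}:4  {6,7,8,9}:4
  |U|=5: {0,3,4,5,6}:10  {0,4,5,6,9}:20  {0,4,5,8,9}:10  {1,2,7,8,9}:1  {2,5,7,8,9}:5  {2,6,7,8,9}:5  {3,4,5,6,9}:30  {3,5,6,8,9}:30  {3,6,7,8,9}:10  {4,5,6,8,9}:30  {4,5,7,8,9}:10  {5,6,7,8,9}:20
  |U|=6: {0,3,4,5,6,9}:60  {0,4,5,6,8,9}:60  {0,4,5,7,8,9}:20  {1,2,5,7,8,9}:6  {1,2,6,7,8,9}:6  {2,3,6,7,8,9}:15  {2,4,5,7,8,9}:15  {2,5,6,7,8,9}:30  {3,4,5,6,8,9}:90  {3,5,6,7,8,9}:60  {4,5,6,7,8,9}:60
  |U|=7: {0,2,4,5,7,8,9}:35  {0,3,4,5,6,8,9}:210  {0,4,5,6,7,8,9}:140  {1,2,3,6,7,8,9}:21  {1,2,4,5,7,8,9}:21  {1,2,5,6,7,8,9}:42  {2,3,5,6,7,8,9}:105  {2,4,5,6,7,8,9}:105  {3,4,5,6,7,8,9}:210
  |U|=8: {0,1,2,4,5,7,8,9}:56  {0,2,4,5,6,7,8,9}:280  {0,3,4,5,6,7,8,9}:560  {1,2,3,5,6,7,8,9}:168  {1,2,4,5,6,7,8,9}:168  {2,3,4,5,6,7,8,9}:420
  start at 0(b): 756
  start at 1(z): 1260
  start at 3(c): 504
sum over floor = 2520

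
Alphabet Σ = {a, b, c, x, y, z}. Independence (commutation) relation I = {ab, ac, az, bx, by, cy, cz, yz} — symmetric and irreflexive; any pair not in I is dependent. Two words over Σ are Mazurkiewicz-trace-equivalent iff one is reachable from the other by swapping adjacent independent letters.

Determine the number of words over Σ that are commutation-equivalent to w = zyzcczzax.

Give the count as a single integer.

#0=z has no predecessor
#1=y has no predecessor
#2=z depends on [0:z]
#3=c has no predecessor
#4=c depends on [3:c]
#5=z depends on [2:z]
#6=z depends on [5:z]
#7=a depends on [1:y]
#8=x depends on [4:c, 6:z, 7:a]
sources: [0:z, 1:y, 3:c]
N(rest) = Σ N(rest − s) over sources s of rest; N(one piece) = 1:
  size 1 → [8]=1
  size 2 → [4,8]=1  [6,8]=1  [7,8]=1
  size 3 → [1,7,8]=1  [3,4,8]=1  [4,6,8]=2  [4,7,8]=2  [5,6,8]=1  [6,7,8]=2
  size 4 → [1,4,7,8]=3  [1,6,7,8]=3  [2,5,6,8]=1  [3,4,6,8]=3  [3,4,7,8]=3  [4,5,6,8]=3  [4,6,7,8]=6  [5,6,7,8]=3
  size 5 → [0,2,5,6,8]=1  [1,3,4,7,8]=6  [1,4,6,7,8]=12  [1,5,6,7,8]=6  [2,4,5,6,8]=4  [2,5,6,7,8]=4  [3,4,5,6,8]=6  [3,4,6,7,8]=12  [4,5,6,7,8]=12
  size 6 → [0,2,4,5,6,8]=5  [0,2,5,6,7,8]=5  [1,2,5,6,7,8]=10  [1,3,4,6,7,8]=30  [1,4,5,6,7,8]=30  [2,3,4,5,6,8]=10  [2,4,5,6,7,8]=20  [3,4,5,6,7,8]=30
  size 7 → [0,1,2,5,6,7,8]=15  [0,2,3,4,5,6,8]=15  [0,2,4,5,6,7,8]=30  [1,2,4,5,6,7,8]=60  [1,3,4,5,6,7,8]=90  [2,3,4,5,6,7,8]=60
  first=0(z) contributes 210
  first=1(y) contributes 105
  first=3(c) contributes 105
|[w]| = 420

420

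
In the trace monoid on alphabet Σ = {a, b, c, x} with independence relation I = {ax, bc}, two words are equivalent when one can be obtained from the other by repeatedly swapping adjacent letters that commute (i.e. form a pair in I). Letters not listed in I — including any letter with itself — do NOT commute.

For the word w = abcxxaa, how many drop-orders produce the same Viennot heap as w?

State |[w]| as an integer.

12

0(a) covers ∅
1(b) covers 0:a
2(c) covers 0:a
3(x) covers 1:b, 2:c
4(x) covers 3:x
5(a) covers 1:b, 2:c
6(a) covers 5:a
floor of heap: 0:a
completions by unplaced set U, small U first (add the entries for U minus each lowest piece of U):
  |U|=1: {4}:1  {6}:1
  |U|=2: {3,4}:1  {4,6}:2  {5,6}:1
  |U|=3: {3,4,6}:3  {4,5,6}:3
  |U|=4: {3,4,5,6}:6
  |U|=5: {1,3,4,5,6}:6  {2,3,4,5,6}:6
  start at 0(a): 12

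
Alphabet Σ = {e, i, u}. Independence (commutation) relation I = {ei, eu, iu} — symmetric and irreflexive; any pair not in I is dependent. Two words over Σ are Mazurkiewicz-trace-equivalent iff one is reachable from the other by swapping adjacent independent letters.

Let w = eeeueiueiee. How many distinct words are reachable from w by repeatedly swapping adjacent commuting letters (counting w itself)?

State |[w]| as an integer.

drop 0:e onto floor
drop 1:e onto {0:e}
drop 2:e onto {1:e}
drop 3:u onto floor
drop 4:e onto {2:e}
drop 5:i onto floor
drop 6:u onto {3:u}
drop 7:e onto {4:e}
drop 8:i onto {5:i}
drop 9:e onto {7:e}
drop 10:e onto {9:e}
ground layer = {0:e, 3:u, 5:i}
drop-orders for the pieces not yet dropped (sum over which currently-grounded one goes next):
  1 to go: {6} 1  {8} 1  {10} 1
  2 to go: {3,6} 1  {5,8} 1  {6,8} 2  {6,10} 2  {8,10} 2  {9,10} 1
  3 to go: {3,6,8} 3  {3,6,10} 3  {5,6,8} 3  {5,8,10} 3  {6,8,10} 6  {6,9,10} 3  {7,9,10} 1  {8,9,10} 3
  4 to go: {3,5,6,8} 6  {3,6,8,10} 12  {3,6,9,10} 6  {4,7,9,10} 1  {5,6,8,10} 12  {5,8,9,10} 6  {6,7,9,10} 4  {6,8,9,10} 12  {7,8,9,10} 4
  5 to go: {2,4,7,9,10} 1  {3,5,6,8,10} 30  {3,6,7,9,10} 10  {3,6,8,9,10} 30  {4,6,7,9,10} 5  {4,7,8,9,10} 5  {5,6,8,9,10} 30  {5,7,8,9,10} 10  {6,7,8,9,10} 20
  6 to go: {1,2,4,7,9,10} 1  {2,4,6,7,9,10} 6  {2,4,7,8,9,10} 6  {3,4,6,7,9,10} 15  {3,5,6,8,9,10} 90  {3,6,7,8,9,10} 60  {4,5,7,8,9,10} 15  {4,6,7,8,9,10} 30  {5,6,7,8,9,10} 60
  7 to go: {0,1,2,4,7,9,10} 1  {1,2,4,6,7,9,10} 7  {1,2,4,7,8,9,10} 7  {2,3,4,6,7,9,10} 21  {2,4,5,7,8,9,10} 21  {2,4,6,7,8,9,10} 42  {3,4,6,7,8,9,10} 105  {3,5,6,7,8,9,10} 210  {4,5,6,7,8,9,10} 105
  8 to go: {0,1,2,4,6,7,9,10} 8  {0,1,2,4,7,8,9,10} 8  {1,2,3,4,6,7,9,10} 28  {1,2,4,5,7,8,9,10} 28  {1,2,4,6,7,8,9,10} 56  {2,3,4,6,7,8,9,10} 168  {2,4,5,6,7,8,9,10} 168  {3,4,5,6,7,8,9,10} 420
  9 to go: {0,1,2,3,4,6,7,9,10} 36  {0,1,2,4,5,7,8,9,10} 36  {0,1,2,4,6,7,8,9,10} 72  {1,2,3,4,6,7,8,9,10} 252  {1,2,4,5,6,7,8,9,10} 252  {2,3,4,5,6,7,8,9,10} 756
  if 0:e drops first: 1260 orders
  if 3:u drops first: 360 orders
  if 5:i drops first: 360 orders
heap linearizations: 1980

1980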